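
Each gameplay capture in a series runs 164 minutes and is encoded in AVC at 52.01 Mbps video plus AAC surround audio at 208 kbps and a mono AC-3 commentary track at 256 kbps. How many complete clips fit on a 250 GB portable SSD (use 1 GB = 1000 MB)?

164 min = 9840 s
Audio total: 208 + 256 = 464 kbps = 0.464 Mbps.
Total bitrate: 52.474 Mbps.
Per item: 52.474 Mbps × 9840 s = 516,344 Mb = 64,543 MB.
Capacity: 250 GB = 2,000,000 Mb; 3.87 items → 3 complete.

3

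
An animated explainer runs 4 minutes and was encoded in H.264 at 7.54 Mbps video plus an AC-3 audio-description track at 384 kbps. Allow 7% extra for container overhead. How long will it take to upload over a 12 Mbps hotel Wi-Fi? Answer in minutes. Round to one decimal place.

4 min = 240 s
Audio: 384 kbps = 0.384 Mbps.
Total bitrate: 7.924 Mbps.
File: 7.924 Mbps × 240 s = 1901.8 Mb.
With 7% container overhead: ×1.07. → 2034.9 Mb.
At 12 Mbps: 2034.9 / 12 = 169.6 s ≈ 2.83 minutes.

2.8 minutes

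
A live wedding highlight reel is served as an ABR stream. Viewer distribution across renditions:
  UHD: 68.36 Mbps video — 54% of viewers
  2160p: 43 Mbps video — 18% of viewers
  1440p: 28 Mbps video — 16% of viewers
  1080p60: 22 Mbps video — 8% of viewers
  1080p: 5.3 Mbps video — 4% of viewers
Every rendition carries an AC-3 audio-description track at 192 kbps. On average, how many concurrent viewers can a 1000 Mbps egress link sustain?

Audio: 192 kbps = 0.192 Mbps.
Average per-viewer bitrate: 0.54×68.552 + 0.18×43.192 + 0.16×28.192 + 0.08×22.192 + 0.04×5.492 = 51.298 Mbps.
1000 Mbps = 1,000 Mbps; 1,000 / 51.298 = 19.49 → 19.

19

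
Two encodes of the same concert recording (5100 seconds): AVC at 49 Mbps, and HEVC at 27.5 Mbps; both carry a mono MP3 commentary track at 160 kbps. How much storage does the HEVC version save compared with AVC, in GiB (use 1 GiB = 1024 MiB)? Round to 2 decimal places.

12.76 GiB

Audio: 160 kbps = 0.160 Mbps.
AVC: 49.160 Mbps × 5100 s = 250716.0 Mb = 29.187 GiB.
HEVC: 27.660 Mbps × 5100 s = 141066.0 Mb = 16.422 GiB.
Saving: 29.187 − 16.422 = 12.765 GiB.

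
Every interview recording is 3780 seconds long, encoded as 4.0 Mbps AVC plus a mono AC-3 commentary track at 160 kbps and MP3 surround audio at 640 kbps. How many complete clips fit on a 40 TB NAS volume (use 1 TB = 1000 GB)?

Audio total: 160 + 640 = 800 kbps = 0.800 Mbps.
Total bitrate: 4.800 Mbps.
Per item: 4.800 Mbps × 3780 s = 18,144 Mb = 2,268 MB.
Capacity: 40 TB = 320,000,000 Mb; 17636.68 items → 17636 complete.

17636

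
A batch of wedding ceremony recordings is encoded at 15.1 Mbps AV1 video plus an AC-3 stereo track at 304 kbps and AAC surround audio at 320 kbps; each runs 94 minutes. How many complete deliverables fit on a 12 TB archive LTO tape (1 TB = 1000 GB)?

1082

94 min = 5640 s
Audio total: 304 + 320 = 624 kbps = 0.624 Mbps.
Total bitrate: 15.724 Mbps.
Per item: 15.724 Mbps × 5640 s = 88,683 Mb = 11,085 MB.
Capacity: 12 TB = 96,000,000 Mb; 1082.50 items → 1082 complete.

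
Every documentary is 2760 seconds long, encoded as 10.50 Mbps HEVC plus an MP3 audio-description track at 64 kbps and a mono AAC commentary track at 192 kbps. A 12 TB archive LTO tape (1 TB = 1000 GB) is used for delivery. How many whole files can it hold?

Audio total: 64 + 192 = 256 kbps = 0.256 Mbps.
Total bitrate: 10.756 Mbps.
Per item: 10.756 Mbps × 2760 s = 29,687 Mb = 3,711 MB.
Capacity: 12 TB = 96,000,000 Mb; 3233.79 items → 3233 complete.

3233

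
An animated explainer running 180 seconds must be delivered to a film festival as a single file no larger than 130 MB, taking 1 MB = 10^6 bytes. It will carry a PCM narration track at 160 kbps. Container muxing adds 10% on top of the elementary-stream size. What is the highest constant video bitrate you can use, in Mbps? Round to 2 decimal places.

Budget: 130 MB = 1040.0 Mb.
Stream payload after overhead: 1040.0 / 1.10 = 945.5 Mb.
Total bitrate budget: 945.5 Mb / 180 s = 5.253 Mbps.
Audio: 160 kbps = 0.160 Mbps.
Video: 5.253 − 0.160 = 5.093 Mbps.

5.09 Mbps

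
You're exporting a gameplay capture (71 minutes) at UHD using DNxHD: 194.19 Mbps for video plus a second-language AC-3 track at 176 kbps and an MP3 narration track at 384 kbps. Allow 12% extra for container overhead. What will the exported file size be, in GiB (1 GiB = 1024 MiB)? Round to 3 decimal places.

71 min = 4260 s
Audio total: 176 + 384 = 560 kbps = 0.560 Mbps.
Total bitrate: 194.19 + 0.560 = 194.750 Mbps.
Stream data: 194.750 Mbps × 4260 s = 829635.0 Mb.
With 12% container overhead: ×1.12.
929,191 Mb = 116,148,900,000 bytes ÷ 1,073,741,824 = 108.2 GiB.

108.172 GiB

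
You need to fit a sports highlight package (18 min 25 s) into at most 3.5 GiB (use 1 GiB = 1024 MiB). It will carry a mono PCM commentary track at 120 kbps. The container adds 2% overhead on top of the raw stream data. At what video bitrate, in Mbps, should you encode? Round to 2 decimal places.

26.55 Mbps

Budget: 3.5 GiB = 30064.8 Mb.
Stream payload after overhead: 30064.8 / 1.02 = 29475.3 Mb.
18 min 25 s = 1105 s
Total bitrate budget: 29475.3 Mb / 1105 s = 26.674 Mbps.
Audio: 120 kbps = 0.120 Mbps.
Video: 26.674 − 0.120 = 26.554 Mbps.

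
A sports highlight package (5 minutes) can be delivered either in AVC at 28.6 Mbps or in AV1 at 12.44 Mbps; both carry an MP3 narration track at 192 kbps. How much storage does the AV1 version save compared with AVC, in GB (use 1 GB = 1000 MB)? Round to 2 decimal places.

5 min = 300 s
Audio: 192 kbps = 0.192 Mbps.
AVC: 28.792 Mbps × 300 s = 8637.6 Mb = 1.080 GB.
AV1: 12.632 Mbps × 300 s = 3789.6 Mb = 0.474 GB.
Saving: 1.080 − 0.474 = 0.606 GB.

0.61 GB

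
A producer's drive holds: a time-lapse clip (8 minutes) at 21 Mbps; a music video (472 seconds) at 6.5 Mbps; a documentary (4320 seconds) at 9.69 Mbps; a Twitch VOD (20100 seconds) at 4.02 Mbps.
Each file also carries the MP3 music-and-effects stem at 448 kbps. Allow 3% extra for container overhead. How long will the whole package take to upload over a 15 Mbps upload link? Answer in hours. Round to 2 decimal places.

2.81 hours

Audio: 448 kbps = 0.448 Mbps.
time-lapse clip: 21.448 Mbps × 480 s × 1.03 = 10603.9 Mb
music video: 6.948 Mbps × 472 s × 1.03 = 3377.8 Mb
documentary: 10.138 Mbps × 4320 s × 1.03 = 45110.0 Mb
Twitch VOD: 4.468 Mbps × 20100 s × 1.03 = 92501.0 Mb
Total: 151592.8 Mb = 18949.1 MB.
At 15 Mbps: 151592.8 / 15 = 10106 s ≈ 2.81 hours.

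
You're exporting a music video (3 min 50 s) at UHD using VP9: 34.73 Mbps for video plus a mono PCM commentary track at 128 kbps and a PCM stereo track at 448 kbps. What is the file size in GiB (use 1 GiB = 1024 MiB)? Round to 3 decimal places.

3 min 50 s = 230 s
Audio total: 128 + 448 = 576 kbps = 0.576 Mbps.
Total bitrate: 34.73 + 0.576 = 35.306 Mbps.
Stream data: 35.306 Mbps × 230 s = 8120.4 Mb.
8,120 Mb = 1,015,047,500 bytes ÷ 1,073,741,824 = 0.9453 GiB.

0.945 GiB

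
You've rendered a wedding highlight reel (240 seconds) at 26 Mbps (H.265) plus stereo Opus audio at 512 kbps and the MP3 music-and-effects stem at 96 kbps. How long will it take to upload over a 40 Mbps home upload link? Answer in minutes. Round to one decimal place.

Audio total: 512 + 96 = 608 kbps = 0.608 Mbps.
Total bitrate: 26.608 Mbps.
File: 26.608 Mbps × 240 s = 6385.9 Mb.
At 40 Mbps: 6385.9 / 40 = 159.6 s ≈ 2.66 minutes.

2.7 minutes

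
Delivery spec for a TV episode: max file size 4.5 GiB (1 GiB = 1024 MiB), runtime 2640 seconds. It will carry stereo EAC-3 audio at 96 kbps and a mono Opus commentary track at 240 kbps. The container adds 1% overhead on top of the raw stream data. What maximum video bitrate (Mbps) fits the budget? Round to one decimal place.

Budget: 4.5 GiB = 38654.7 Mb.
Stream payload after overhead: 38654.7 / 1.01 = 38272.0 Mb.
Total bitrate budget: 38272.0 Mb / 2640 s = 14.497 Mbps.
Audio total: 96 + 240 = 336 kbps = 0.336 Mbps.
Video: 14.497 − 0.336 = 14.161 Mbps.

14.2 Mbps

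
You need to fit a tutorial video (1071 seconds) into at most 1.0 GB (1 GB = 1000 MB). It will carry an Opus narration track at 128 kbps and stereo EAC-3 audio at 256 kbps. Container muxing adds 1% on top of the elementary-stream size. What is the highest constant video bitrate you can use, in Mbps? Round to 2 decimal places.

7.01 Mbps

Budget: 1.0 GB = 8000.0 Mb.
Stream payload after overhead: 8000.0 / 1.01 = 7920.8 Mb.
Total bitrate budget: 7920.8 Mb / 1071 s = 7.396 Mbps.
Audio total: 128 + 256 = 384 kbps = 0.384 Mbps.
Video: 7.396 − 0.384 = 7.012 Mbps.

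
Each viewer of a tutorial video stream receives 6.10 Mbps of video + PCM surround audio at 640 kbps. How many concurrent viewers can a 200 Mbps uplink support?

Audio: 640 kbps = 0.640 Mbps.
Per-viewer media rate: 6.740 Mbps.
200 Mbps = 200.0 Mbps; 200.0 / 6.740 = 29.67 → 29 viewers.

29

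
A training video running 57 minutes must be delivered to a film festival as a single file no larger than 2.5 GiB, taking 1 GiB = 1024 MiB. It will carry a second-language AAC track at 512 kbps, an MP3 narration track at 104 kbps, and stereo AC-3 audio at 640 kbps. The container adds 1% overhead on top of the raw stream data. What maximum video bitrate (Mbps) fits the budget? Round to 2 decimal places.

4.96 Mbps

Budget: 2.5 GiB = 21474.8 Mb.
Stream payload after overhead: 21474.8 / 1.01 = 21262.2 Mb.
57 min = 3420 s
Total bitrate budget: 21262.2 Mb / 3420 s = 6.217 Mbps.
Audio total: 512 + 104 + 640 = 1256 kbps = 1.256 Mbps.
Video: 6.217 − 1.256 = 4.961 Mbps.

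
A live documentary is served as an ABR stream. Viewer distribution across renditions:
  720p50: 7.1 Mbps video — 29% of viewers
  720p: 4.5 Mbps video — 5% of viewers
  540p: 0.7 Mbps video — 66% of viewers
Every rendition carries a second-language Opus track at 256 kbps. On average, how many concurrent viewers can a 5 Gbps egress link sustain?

Audio: 256 kbps = 0.256 Mbps.
Average per-viewer bitrate: 0.29×7.356 + 0.05×4.756 + 0.66×0.956 = 3.002 Mbps.
5 Gbps = 5,000 Mbps; 5,000 / 3.002 = 1665.56 → 1665.

1665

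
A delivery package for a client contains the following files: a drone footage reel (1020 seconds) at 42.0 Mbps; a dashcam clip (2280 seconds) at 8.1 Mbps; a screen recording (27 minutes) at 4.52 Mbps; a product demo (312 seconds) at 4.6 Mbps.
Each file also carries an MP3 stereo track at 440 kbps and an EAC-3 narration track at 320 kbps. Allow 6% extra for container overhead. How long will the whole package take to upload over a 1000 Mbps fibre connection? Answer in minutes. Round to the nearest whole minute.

Audio total: 440 + 320 = 760 kbps = 0.760 Mbps.
drone footage reel: 42.760 Mbps × 1020 s × 1.06 = 46232.1 Mb
dashcam clip: 8.860 Mbps × 2280 s × 1.06 = 21412.8 Mb
screen recording: 5.280 Mbps × 1620 s × 1.06 = 9066.8 Mb
product demo: 5.360 Mbps × 312 s × 1.06 = 1772.7 Mb
Total: 78484.4 Mb = 9810.6 MB.
At 1000 Mbps: 78484.4 / 1000 = 78 s ≈ 1.31 minutes.

1 minutes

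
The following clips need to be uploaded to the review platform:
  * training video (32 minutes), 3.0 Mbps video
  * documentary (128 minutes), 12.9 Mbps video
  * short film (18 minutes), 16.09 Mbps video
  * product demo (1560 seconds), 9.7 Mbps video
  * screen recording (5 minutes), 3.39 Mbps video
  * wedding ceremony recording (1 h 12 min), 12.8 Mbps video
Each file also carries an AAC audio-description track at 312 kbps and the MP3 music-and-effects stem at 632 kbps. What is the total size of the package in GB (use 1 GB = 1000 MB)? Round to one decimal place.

26.2 GB

Audio total: 312 + 632 = 944 kbps = 0.944 Mbps.
training video: 3.944 Mbps × 1920 s = 7572.5 Mb
documentary: 13.844 Mbps × 7680 s = 106321.9 Mb
short film: 17.034 Mbps × 1080 s = 18396.7 Mb
product demo: 10.644 Mbps × 1560 s = 16604.6 Mb
screen recording: 4.334 Mbps × 300 s = 1300.2 Mb
wedding ceremony recording: 13.744 Mbps × 4320 s = 59374.1 Mb
Total: 209570.0 Mb = 26196.3 MB.
= 26.20 GB.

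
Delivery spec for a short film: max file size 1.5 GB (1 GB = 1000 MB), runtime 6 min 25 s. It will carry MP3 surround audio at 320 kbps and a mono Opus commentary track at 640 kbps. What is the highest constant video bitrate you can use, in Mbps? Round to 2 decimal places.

30.21 Mbps

Budget: 1.5 GB = 12000.0 Mb.
6 min 25 s = 385 s
Total bitrate budget: 12000.0 Mb / 385 s = 31.169 Mbps.
Audio total: 320 + 640 = 960 kbps = 0.960 Mbps.
Video: 31.169 − 0.960 = 30.209 Mbps.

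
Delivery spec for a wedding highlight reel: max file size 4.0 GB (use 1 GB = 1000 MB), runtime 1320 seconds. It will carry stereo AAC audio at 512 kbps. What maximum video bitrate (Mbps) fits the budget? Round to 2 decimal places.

Budget: 4.0 GB = 32000.0 Mb.
Total bitrate budget: 32000.0 Mb / 1320 s = 24.242 Mbps.
Audio: 512 kbps = 0.512 Mbps.
Video: 24.242 − 0.512 = 23.730 Mbps.

23.73 Mbps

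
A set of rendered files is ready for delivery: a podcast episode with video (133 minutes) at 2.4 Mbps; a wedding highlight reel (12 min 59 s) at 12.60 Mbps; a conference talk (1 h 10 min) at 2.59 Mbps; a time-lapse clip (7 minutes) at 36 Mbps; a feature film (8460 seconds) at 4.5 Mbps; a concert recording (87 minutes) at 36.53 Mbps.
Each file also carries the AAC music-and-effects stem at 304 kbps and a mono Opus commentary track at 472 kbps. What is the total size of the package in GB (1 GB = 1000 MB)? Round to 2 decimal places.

38.09 GB

Audio total: 304 + 472 = 776 kbps = 0.776 Mbps.
podcast episode with video: 3.176 Mbps × 7980 s = 25344.5 Mb
wedding highlight reel: 13.376 Mbps × 779 s = 10419.9 Mb
conference talk: 3.366 Mbps × 4200 s = 14137.2 Mb
time-lapse clip: 36.776 Mbps × 420 s = 15445.9 Mb
feature film: 5.276 Mbps × 8460 s = 44635.0 Mb
concert recording: 37.306 Mbps × 5220 s = 194737.3 Mb
Total: 304719.8 Mb = 38090.0 MB.
= 38.09 GB.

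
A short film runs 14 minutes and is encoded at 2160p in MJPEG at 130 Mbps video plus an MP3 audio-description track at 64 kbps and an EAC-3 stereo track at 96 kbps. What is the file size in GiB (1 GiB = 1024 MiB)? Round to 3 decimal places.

14 min = 840 s
Audio total: 64 + 96 = 160 kbps = 0.160 Mbps.
Total bitrate: 130 + 0.160 = 130.160 Mbps.
Stream data: 130.160 Mbps × 840 s = 109334.4 Mb.
109,334 Mb = 13,666,800,000 bytes ÷ 1,073,741,824 = 12.73 GiB.

12.728 GiB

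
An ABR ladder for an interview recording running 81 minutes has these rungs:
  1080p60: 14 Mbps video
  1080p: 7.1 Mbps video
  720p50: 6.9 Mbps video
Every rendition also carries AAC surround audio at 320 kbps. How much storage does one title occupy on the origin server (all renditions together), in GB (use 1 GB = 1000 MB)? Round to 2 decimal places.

81 min = 4860 s
Audio: 320 kbps = 0.320 Mbps.
Sum of rendition bitrates: (14+0.320) + (7.1+0.320) + (6.9+0.320) = 28.960 Mbps.
× 4860 s = 140,746 Mb = 17,593 MB = 17.59 GB.

17.59 GB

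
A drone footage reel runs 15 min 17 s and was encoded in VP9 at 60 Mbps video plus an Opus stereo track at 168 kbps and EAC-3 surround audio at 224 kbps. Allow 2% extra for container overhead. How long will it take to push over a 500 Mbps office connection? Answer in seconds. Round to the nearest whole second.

113 seconds

15 min 17 s = 917 s
Audio total: 168 + 224 = 392 kbps = 0.392 Mbps.
Total bitrate: 60.392 Mbps.
File: 60.392 Mbps × 917 s = 55379.5 Mb.
With 2% container overhead: ×1.02. → 56487.1 Mb.
At 500 Mbps: 56487.1 / 500 = 113.0 s ≈ 113 seconds.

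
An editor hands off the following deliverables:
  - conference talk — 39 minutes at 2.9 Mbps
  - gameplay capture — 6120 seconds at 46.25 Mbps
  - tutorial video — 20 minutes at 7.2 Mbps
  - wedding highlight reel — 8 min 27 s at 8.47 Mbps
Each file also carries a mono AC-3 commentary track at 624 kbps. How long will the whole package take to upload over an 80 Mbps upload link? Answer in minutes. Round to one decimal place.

64.4 minutes

Audio: 624 kbps = 0.624 Mbps.
conference talk: 3.524 Mbps × 2340 s = 8246.2 Mb
gameplay capture: 46.874 Mbps × 6120 s = 286868.9 Mb
tutorial video: 7.824 Mbps × 1200 s = 9388.8 Mb
wedding highlight reel: 9.094 Mbps × 507 s = 4610.7 Mb
Total: 309114.5 Mb = 38639.3 MB.
At 80 Mbps: 309114.5 / 80 = 3864 s ≈ 64.4 minutes.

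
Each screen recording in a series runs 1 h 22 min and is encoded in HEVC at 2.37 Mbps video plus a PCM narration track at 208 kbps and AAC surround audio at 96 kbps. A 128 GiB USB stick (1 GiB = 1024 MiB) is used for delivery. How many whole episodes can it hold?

1 h 22 min = 82 min = 4920 s
Audio total: 208 + 96 = 304 kbps = 0.304 Mbps.
Total bitrate: 2.674 Mbps.
Per item: 2.674 Mbps × 4920 s = 13,156 Mb = 1,645 MB.
Capacity: 128 GiB = 1,099,512 Mb; 83.57 items → 83 complete.

83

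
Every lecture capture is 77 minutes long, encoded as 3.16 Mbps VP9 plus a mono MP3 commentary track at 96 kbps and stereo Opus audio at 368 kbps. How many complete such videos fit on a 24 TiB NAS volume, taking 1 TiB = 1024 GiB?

77 min = 4620 s
Audio total: 96 + 368 = 464 kbps = 0.464 Mbps.
Total bitrate: 3.624 Mbps.
Per item: 3.624 Mbps × 4620 s = 16,743 Mb = 2,093 MB.
Capacity: 24 TiB = 211,106,233 Mb; 12608.72 items → 12608 complete.

12608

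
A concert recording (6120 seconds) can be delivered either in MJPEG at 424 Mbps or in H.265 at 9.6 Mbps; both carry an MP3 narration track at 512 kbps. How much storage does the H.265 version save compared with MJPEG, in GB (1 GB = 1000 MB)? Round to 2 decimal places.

Audio: 512 kbps = 0.512 Mbps.
MJPEG: 424.512 Mbps × 6120 s = 2598013.4 Mb = 324.752 GB.
H.265: 10.112 Mbps × 6120 s = 61885.4 Mb = 7.736 GB.
Saving: 324.752 − 7.736 = 317.016 GB.

317.02 GB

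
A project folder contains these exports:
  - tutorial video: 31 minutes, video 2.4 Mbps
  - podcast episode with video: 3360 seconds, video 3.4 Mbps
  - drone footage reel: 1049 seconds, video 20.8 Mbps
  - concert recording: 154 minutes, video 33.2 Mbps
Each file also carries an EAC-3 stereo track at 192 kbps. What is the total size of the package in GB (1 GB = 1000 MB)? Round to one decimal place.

43.4 GB

Audio: 192 kbps = 0.192 Mbps.
tutorial video: 2.592 Mbps × 1860 s = 4821.1 Mb
podcast episode with video: 3.592 Mbps × 3360 s = 12069.1 Mb
drone footage reel: 20.992 Mbps × 1049 s = 22020.6 Mb
concert recording: 33.392 Mbps × 9240 s = 308542.1 Mb
Total: 347452.9 Mb = 43431.6 MB.
= 43.43 GB.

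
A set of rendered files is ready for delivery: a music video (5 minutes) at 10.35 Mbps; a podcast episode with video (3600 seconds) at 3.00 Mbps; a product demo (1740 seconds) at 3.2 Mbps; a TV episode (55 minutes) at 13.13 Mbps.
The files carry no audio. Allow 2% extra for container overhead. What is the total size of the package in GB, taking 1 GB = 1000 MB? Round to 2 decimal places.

8.01 GB

music video: 10.350 Mbps × 300 s × 1.02 = 3167.1 Mb
podcast episode with video: 3.000 Mbps × 3600 s × 1.02 = 11016.0 Mb
product demo: 3.200 Mbps × 1740 s × 1.02 = 5679.4 Mb
TV episode: 13.130 Mbps × 3300 s × 1.02 = 44195.6 Mb
Total: 64058.0 Mb = 8007.3 MB.
= 8.007 GB.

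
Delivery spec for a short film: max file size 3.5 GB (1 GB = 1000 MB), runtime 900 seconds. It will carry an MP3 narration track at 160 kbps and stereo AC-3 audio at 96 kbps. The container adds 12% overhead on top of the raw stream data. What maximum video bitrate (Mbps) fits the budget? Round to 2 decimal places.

Budget: 3.5 GB = 28000.0 Mb.
Stream payload after overhead: 28000.0 / 1.12 = 25000.0 Mb.
Total bitrate budget: 25000.0 Mb / 900 s = 27.778 Mbps.
Audio total: 160 + 96 = 256 kbps = 0.256 Mbps.
Video: 27.778 − 0.256 = 27.522 Mbps.

27.52 Mbps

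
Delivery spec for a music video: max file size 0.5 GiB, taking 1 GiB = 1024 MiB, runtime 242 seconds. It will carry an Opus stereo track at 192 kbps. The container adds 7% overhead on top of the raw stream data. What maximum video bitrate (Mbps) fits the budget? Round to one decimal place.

Budget: 0.5 GiB = 4295.0 Mb.
Stream payload after overhead: 4295.0 / 1.07 = 4014.0 Mb.
Total bitrate budget: 4014.0 Mb / 242 s = 16.587 Mbps.
Audio: 192 kbps = 0.192 Mbps.
Video: 16.587 − 0.192 = 16.395 Mbps.

16.4 Mbps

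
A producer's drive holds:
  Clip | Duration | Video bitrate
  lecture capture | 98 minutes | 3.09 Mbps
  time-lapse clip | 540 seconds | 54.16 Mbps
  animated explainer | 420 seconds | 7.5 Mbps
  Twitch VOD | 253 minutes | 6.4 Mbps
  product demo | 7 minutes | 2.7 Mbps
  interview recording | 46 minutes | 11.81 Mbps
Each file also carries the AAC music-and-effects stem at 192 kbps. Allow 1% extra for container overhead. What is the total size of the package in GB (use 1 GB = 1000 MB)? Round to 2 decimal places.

23.52 GB

Audio: 192 kbps = 0.192 Mbps.
lecture capture: 3.282 Mbps × 5880 s × 1.01 = 19491.1 Mb
time-lapse clip: 54.352 Mbps × 540 s × 1.01 = 29643.6 Mb
animated explainer: 7.692 Mbps × 420 s × 1.01 = 3262.9 Mb
Twitch VOD: 6.592 Mbps × 15180 s × 1.01 = 101067.2 Mb
product demo: 2.892 Mbps × 420 s × 1.01 = 1226.8 Mb
interview recording: 12.002 Mbps × 2760 s × 1.01 = 33456.8 Mb
Total: 188148.5 Mb = 23518.6 MB.
= 23.52 GB.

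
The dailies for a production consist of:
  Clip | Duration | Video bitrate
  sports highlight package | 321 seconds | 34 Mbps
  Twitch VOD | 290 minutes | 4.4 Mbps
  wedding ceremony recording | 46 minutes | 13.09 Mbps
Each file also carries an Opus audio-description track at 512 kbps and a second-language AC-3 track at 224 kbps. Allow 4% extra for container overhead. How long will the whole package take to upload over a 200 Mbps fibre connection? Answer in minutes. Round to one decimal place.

Audio total: 512 + 224 = 736 kbps = 0.736 Mbps.
sports highlight package: 34.736 Mbps × 321 s × 1.04 = 11596.3 Mb
Twitch VOD: 5.136 Mbps × 17400 s × 1.04 = 92941.1 Mb
wedding ceremony recording: 13.826 Mbps × 2760 s × 1.04 = 39686.2 Mb
Total: 144223.5 Mb = 18027.9 MB.
At 200 Mbps: 144223.5 / 200 = 721 s ≈ 12 minutes.

12.0 minutes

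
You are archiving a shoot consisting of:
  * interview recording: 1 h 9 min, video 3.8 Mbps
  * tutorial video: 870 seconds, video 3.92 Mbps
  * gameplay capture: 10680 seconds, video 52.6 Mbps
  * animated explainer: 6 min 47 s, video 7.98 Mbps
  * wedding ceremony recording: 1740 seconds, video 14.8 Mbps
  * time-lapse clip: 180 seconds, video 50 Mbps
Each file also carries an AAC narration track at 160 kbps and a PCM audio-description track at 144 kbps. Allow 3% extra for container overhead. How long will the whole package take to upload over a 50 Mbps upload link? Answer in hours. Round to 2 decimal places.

Audio total: 160 + 144 = 304 kbps = 0.304 Mbps.
interview recording: 4.104 Mbps × 4140 s × 1.03 = 17500.3 Mb
tutorial video: 4.224 Mbps × 870 s × 1.03 = 3785.1 Mb
gameplay capture: 52.904 Mbps × 10680 s × 1.03 = 581965.2 Mb
animated explainer: 8.284 Mbps × 407 s × 1.03 = 3472.7 Mb
wedding ceremony recording: 15.104 Mbps × 1740 s × 1.03 = 27069.4 Mb
time-lapse clip: 50.304 Mbps × 180 s × 1.03 = 9326.4 Mb
Total: 643119.1 Mb = 80389.9 MB.
At 50 Mbps: 643119.1 / 50 = 12862 s ≈ 3.57 hours.

3.57 hours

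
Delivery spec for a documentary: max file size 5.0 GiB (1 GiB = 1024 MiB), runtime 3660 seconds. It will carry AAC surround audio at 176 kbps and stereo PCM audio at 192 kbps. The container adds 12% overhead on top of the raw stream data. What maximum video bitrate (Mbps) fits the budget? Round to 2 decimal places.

10.11 Mbps

Budget: 5.0 GiB = 42949.7 Mb.
Stream payload after overhead: 42949.7 / 1.12 = 38347.9 Mb.
Total bitrate budget: 38347.9 Mb / 3660 s = 10.478 Mbps.
Audio total: 176 + 192 = 368 kbps = 0.368 Mbps.
Video: 10.478 − 0.368 = 10.110 Mbps.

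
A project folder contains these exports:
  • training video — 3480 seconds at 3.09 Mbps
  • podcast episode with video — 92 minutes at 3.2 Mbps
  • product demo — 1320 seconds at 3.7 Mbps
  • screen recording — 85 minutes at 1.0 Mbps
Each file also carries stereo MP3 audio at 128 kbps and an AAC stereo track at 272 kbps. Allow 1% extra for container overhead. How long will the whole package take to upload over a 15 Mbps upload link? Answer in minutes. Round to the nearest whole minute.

Audio total: 128 + 272 = 400 kbps = 0.400 Mbps.
training video: 3.490 Mbps × 3480 s × 1.01 = 12266.7 Mb
podcast episode with video: 3.600 Mbps × 5520 s × 1.01 = 20070.7 Mb
product demo: 4.100 Mbps × 1320 s × 1.01 = 5466.1 Mb
screen recording: 1.400 Mbps × 5100 s × 1.01 = 7211.4 Mb
Total: 45014.9 Mb = 5626.9 MB.
At 15 Mbps: 45014.9 / 15 = 3001 s ≈ 50 minutes.

50 minutes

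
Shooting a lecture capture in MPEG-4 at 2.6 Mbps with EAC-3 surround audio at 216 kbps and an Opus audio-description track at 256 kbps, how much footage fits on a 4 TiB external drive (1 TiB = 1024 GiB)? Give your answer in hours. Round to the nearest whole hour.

3181 hours

Audio total: 216 + 256 = 472 kbps = 0.472 Mbps.
Total bitrate: 2.6 + 0.472 = 3.072 Mbps.
Capacity: 4 TiB = 35,184,372 Mb.
Recording time: 35,184,372 / 3.072 = 11,453,246 s ≈ 3,181 hours.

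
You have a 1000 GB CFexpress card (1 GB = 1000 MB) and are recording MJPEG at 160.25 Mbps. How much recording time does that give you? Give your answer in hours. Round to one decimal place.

Capacity: 1000 GB = 8,000,000 Mb.
Recording time: 8,000,000 / 160.250 = 49,922 s ≈ 13.9 hours.

13.9 hours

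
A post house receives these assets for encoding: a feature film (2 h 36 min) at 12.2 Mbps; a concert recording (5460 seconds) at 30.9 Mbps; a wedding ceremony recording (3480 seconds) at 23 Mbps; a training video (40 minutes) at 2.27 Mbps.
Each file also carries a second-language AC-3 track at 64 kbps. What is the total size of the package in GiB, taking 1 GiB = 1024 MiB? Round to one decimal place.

43.0 GiB

Audio: 64 kbps = 0.064 Mbps.
feature film: 12.264 Mbps × 9360 s = 114791.0 Mb
concert recording: 30.964 Mbps × 5460 s = 169063.4 Mb
wedding ceremony recording: 23.064 Mbps × 3480 s = 80262.7 Mb
training video: 2.334 Mbps × 2400 s = 5601.6 Mb
Total: 369718.8 Mb = 46214.8 MB.
= 43.04 GiB.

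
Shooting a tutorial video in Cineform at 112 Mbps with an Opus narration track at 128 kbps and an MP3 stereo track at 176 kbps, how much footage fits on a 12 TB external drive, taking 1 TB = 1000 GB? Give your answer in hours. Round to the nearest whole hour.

Audio total: 128 + 176 = 304 kbps = 0.304 Mbps.
Total bitrate: 112 + 0.304 = 112.304 Mbps.
Capacity: 12 TB = 96,000,000 Mb.
Recording time: 96,000,000 / 112.304 = 854,823 s ≈ 237 hours.

237 hours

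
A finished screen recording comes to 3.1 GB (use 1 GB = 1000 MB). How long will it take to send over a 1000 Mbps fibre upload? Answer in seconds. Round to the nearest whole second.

25 seconds

File: 3.1 GB = 24800.0 Mb.
At 1000 Mbps: 24800.0 / 1000 = 24.8 s ≈ 24.8 seconds.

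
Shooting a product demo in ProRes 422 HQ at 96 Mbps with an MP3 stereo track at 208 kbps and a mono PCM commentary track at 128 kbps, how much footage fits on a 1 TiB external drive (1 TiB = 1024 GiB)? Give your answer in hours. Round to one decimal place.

Audio total: 208 + 128 = 336 kbps = 0.336 Mbps.
Total bitrate: 96 + 0.336 = 96.336 Mbps.
Capacity: 1 TiB = 8,796,093 Mb.
Recording time: 8,796,093 / 96.336 = 91,306 s ≈ 25.4 hours.

25.4 hours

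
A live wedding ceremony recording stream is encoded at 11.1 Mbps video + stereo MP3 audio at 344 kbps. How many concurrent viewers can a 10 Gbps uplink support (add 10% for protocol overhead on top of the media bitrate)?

Audio: 344 kbps = 0.344 Mbps.
Per-viewer media rate: 11.444 Mbps.
On the wire with 10% overhead: 12.588 Mbps.
10 Gbps = 10,000 Mbps; 10,000 / 12.588 = 794.38 → 794 viewers.

794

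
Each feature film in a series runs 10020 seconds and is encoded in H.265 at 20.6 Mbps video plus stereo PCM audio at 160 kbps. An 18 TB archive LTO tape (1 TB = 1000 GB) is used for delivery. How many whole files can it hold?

Audio: 160 kbps = 0.160 Mbps.
Total bitrate: 20.760 Mbps.
Per item: 20.760 Mbps × 10020 s = 208,015 Mb = 26,002 MB.
Capacity: 18 TB = 144,000,000 Mb; 692.26 items → 692 complete.

692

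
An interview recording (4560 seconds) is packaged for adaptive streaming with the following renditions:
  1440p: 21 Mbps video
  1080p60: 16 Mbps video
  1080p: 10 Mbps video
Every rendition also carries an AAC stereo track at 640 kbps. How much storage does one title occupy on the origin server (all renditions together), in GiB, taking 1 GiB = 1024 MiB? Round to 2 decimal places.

Audio: 640 kbps = 0.640 Mbps.
Sum of rendition bitrates: (21+0.640) + (16+0.640) + (10+0.640) = 48.920 Mbps.
× 4560 s = 223,075 Mb = 27,884 MB = 25.97 GiB.

25.97 GiB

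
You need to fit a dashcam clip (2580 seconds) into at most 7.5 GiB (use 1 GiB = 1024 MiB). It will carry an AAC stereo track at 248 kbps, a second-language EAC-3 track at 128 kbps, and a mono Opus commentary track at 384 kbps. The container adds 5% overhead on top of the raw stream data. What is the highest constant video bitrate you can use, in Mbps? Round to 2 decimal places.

Budget: 7.5 GiB = 64424.5 Mb.
Stream payload after overhead: 64424.5 / 1.05 = 61356.7 Mb.
Total bitrate budget: 61356.7 Mb / 2580 s = 23.782 Mbps.
Audio total: 248 + 128 + 384 = 760 kbps = 0.760 Mbps.
Video: 23.782 − 0.760 = 23.022 Mbps.

23.02 Mbps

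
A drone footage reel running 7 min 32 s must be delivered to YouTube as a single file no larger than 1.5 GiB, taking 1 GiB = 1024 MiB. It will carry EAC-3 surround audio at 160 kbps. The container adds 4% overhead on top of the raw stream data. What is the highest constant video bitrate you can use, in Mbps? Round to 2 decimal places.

Budget: 1.5 GiB = 12884.9 Mb.
Stream payload after overhead: 12884.9 / 1.04 = 12389.3 Mb.
7 min 32 s = 452 s
Total bitrate budget: 12389.3 Mb / 452 s = 27.410 Mbps.
Audio: 160 kbps = 0.160 Mbps.
Video: 27.410 − 0.160 = 27.250 Mbps.

27.25 Mbps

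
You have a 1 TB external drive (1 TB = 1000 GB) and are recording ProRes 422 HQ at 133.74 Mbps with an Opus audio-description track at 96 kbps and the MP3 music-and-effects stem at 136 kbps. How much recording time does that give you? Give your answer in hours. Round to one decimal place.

16.6 hours

Audio total: 96 + 136 = 232 kbps = 0.232 Mbps.
Total bitrate: 133.74 + 0.232 = 133.972 Mbps.
Capacity: 1 TB = 8,000,000 Mb.
Recording time: 8,000,000 / 133.972 = 59,714 s ≈ 16.6 hours.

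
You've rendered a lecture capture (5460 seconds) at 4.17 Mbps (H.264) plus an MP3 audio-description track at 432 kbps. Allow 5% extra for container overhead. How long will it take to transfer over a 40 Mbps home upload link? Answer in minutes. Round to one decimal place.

11.0 minutes

Audio: 432 kbps = 0.432 Mbps.
Total bitrate: 4.602 Mbps.
File: 4.602 Mbps × 5460 s = 25126.9 Mb.
With 5% container overhead: ×1.05. → 26383.3 Mb.
At 40 Mbps: 26383.3 / 40 = 659.6 s ≈ 11 minutes.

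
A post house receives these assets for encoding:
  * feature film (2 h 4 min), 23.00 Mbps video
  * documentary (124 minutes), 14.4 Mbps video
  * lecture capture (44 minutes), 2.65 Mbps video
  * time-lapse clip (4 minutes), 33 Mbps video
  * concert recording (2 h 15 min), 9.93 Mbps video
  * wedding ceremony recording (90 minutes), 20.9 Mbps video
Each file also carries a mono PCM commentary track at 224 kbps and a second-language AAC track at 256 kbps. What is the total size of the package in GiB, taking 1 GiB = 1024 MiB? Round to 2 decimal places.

58.38 GiB

Audio total: 224 + 256 = 480 kbps = 0.480 Mbps.
feature film: 23.480 Mbps × 7440 s = 174691.2 Mb
documentary: 14.880 Mbps × 7440 s = 110707.2 Mb
lecture capture: 3.130 Mbps × 2640 s = 8263.2 Mb
time-lapse clip: 33.480 Mbps × 240 s = 8035.2 Mb
concert recording: 10.410 Mbps × 8100 s = 84321.0 Mb
wedding ceremony recording: 21.380 Mbps × 5400 s = 115452.0 Mb
Total: 501469.8 Mb = 62683.7 MB.
= 58.38 GiB.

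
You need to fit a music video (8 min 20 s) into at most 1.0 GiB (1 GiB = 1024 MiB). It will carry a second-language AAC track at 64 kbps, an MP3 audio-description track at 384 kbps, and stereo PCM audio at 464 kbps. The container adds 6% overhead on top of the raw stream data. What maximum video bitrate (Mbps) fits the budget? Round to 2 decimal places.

Budget: 1.0 GiB = 8589.9 Mb.
Stream payload after overhead: 8589.9 / 1.06 = 8103.7 Mb.
8 min 20 s = 500 s
Total bitrate budget: 8103.7 Mb / 500 s = 16.207 Mbps.
Audio total: 64 + 384 + 464 = 912 kbps = 0.912 Mbps.
Video: 16.207 − 0.912 = 15.295 Mbps.

15.30 Mbps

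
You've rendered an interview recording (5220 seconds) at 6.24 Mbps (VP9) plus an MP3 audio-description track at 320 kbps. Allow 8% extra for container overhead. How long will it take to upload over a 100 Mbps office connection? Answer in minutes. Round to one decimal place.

Audio: 320 kbps = 0.320 Mbps.
Total bitrate: 6.560 Mbps.
File: 6.560 Mbps × 5220 s = 34243.2 Mb.
With 8% container overhead: ×1.08. → 36982.7 Mb.
At 100 Mbps: 36982.7 / 100 = 369.8 s ≈ 6.16 minutes.

6.2 minutes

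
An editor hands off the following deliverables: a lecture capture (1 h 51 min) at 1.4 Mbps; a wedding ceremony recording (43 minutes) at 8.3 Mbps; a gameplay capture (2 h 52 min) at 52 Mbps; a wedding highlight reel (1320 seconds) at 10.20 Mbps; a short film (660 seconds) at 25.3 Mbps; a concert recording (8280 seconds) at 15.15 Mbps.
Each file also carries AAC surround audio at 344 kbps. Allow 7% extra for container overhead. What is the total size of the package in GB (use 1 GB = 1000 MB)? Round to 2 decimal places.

Audio: 344 kbps = 0.344 Mbps.
lecture capture: 1.744 Mbps × 6660 s × 1.07 = 12428.1 Mb
wedding ceremony recording: 8.644 Mbps × 2580 s × 1.07 = 23862.6 Mb
gameplay capture: 52.344 Mbps × 10320 s × 1.07 = 578003.4 Mb
wedding highlight reel: 10.544 Mbps × 1320 s × 1.07 = 14892.3 Mb
short film: 25.644 Mbps × 660 s × 1.07 = 18109.8 Mb
concert recording: 15.494 Mbps × 8280 s × 1.07 = 137270.6 Mb
Total: 784566.9 Mb = 98070.9 MB.
= 98.07 GB.

98.07 GB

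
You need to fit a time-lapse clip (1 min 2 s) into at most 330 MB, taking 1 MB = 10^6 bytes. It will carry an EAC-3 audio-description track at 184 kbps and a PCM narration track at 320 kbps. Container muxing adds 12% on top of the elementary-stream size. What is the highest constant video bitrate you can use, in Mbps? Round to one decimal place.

Budget: 330 MB = 2640.0 Mb.
Stream payload after overhead: 2640.0 / 1.12 = 2357.1 Mb.
1 min 2 s = 62 s
Total bitrate budget: 2357.1 Mb / 62 s = 38.018 Mbps.
Audio total: 184 + 320 = 504 kbps = 0.504 Mbps.
Video: 38.018 − 0.504 = 37.514 Mbps.

37.5 Mbps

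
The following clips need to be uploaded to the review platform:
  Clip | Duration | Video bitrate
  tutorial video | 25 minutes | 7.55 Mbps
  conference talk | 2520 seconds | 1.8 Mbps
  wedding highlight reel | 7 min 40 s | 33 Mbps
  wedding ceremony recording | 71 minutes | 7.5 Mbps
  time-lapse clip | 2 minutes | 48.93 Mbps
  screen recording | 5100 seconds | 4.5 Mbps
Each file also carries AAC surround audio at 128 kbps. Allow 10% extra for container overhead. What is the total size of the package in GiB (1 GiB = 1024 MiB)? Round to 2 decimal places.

11.99 GiB

Audio: 128 kbps = 0.128 Mbps.
tutorial video: 7.678 Mbps × 1500 s × 1.10 = 12668.7 Mb
conference talk: 1.928 Mbps × 2520 s × 1.10 = 5344.4 Mb
wedding highlight reel: 33.128 Mbps × 460 s × 1.10 = 16762.8 Mb
wedding ceremony recording: 7.628 Mbps × 4260 s × 1.10 = 35744.8 Mb
time-lapse clip: 49.058 Mbps × 120 s × 1.10 = 6475.7 Mb
screen recording: 4.628 Mbps × 5100 s × 1.10 = 25963.1 Mb
Total: 102959.4 Mb = 12869.9 MB.
= 11.99 GiB.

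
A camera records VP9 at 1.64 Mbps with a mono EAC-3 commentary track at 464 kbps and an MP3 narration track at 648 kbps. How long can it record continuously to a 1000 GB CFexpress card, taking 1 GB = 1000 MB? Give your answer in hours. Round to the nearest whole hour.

Audio total: 464 + 648 = 1112 kbps = 1.112 Mbps.
Total bitrate: 1.64 + 1.112 = 2.752 Mbps.
Capacity: 1000 GB = 8,000,000 Mb.
Recording time: 8,000,000 / 2.752 = 2,906,977 s ≈ 807 hours.

807 hours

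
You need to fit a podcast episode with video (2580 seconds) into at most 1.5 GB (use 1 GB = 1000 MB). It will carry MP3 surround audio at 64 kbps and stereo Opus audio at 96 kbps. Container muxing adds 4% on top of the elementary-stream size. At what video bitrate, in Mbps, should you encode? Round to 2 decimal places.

4.31 Mbps

Budget: 1.5 GB = 12000.0 Mb.
Stream payload after overhead: 12000.0 / 1.04 = 11538.5 Mb.
Total bitrate budget: 11538.5 Mb / 2580 s = 4.472 Mbps.
Audio total: 64 + 96 = 160 kbps = 0.160 Mbps.
Video: 4.472 − 0.160 = 4.312 Mbps.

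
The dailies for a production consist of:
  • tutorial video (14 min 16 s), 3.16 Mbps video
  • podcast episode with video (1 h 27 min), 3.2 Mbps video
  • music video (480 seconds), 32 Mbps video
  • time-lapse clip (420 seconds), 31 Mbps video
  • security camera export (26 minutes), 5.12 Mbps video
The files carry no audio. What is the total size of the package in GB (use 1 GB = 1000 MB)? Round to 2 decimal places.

6.97 GB

tutorial video: 3.160 Mbps × 856 s = 2705.0 Mb
podcast episode with video: 3.200 Mbps × 5220 s = 16704.0 Mb
music video: 32.000 Mbps × 480 s = 15360.0 Mb
time-lapse clip: 31.000 Mbps × 420 s = 13020.0 Mb
security camera export: 5.120 Mbps × 1560 s = 7987.2 Mb
Total: 55776.2 Mb = 6972.0 MB.
= 6.972 GB.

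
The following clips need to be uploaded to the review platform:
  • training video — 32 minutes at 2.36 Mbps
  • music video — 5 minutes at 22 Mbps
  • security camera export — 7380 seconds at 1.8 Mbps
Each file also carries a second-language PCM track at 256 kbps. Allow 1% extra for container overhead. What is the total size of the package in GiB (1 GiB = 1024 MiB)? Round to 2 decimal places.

3.16 GiB

Audio: 256 kbps = 0.256 Mbps.
training video: 2.616 Mbps × 1920 s × 1.01 = 5072.9 Mb
music video: 22.256 Mbps × 300 s × 1.01 = 6743.6 Mb
security camera export: 2.056 Mbps × 7380 s × 1.01 = 15325.0 Mb
Total: 27141.5 Mb = 3392.7 MB.
= 3.160 GiB.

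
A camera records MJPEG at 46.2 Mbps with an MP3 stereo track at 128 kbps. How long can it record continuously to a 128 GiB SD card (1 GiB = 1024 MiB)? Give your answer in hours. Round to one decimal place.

Audio: 128 kbps = 0.128 Mbps.
Total bitrate: 46.2 + 0.128 = 46.328 Mbps.
Capacity: 128 GiB = 1,099,512 Mb.
Recording time: 1,099,512 / 46.328 = 23,733 s ≈ 6.59 hours.

6.6 hours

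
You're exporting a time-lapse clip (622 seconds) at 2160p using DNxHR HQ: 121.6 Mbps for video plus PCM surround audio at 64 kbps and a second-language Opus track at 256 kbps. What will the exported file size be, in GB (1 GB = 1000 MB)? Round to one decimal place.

9.5 GB

Audio total: 64 + 256 = 320 kbps = 0.320 Mbps.
Total bitrate: 121.6 + 0.320 = 121.920 Mbps.
Stream data: 121.920 Mbps × 622 s = 75834.2 Mb.
75,834 Mb ÷ 8 = 9,479 MB → 9.479 GB.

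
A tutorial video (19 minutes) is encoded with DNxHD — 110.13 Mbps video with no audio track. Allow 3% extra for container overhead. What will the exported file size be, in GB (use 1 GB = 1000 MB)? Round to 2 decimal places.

16.16 GB

19 min = 1140 s
Total bitrate: 110.13 Mbps.
Stream data: 110.130 Mbps × 1140 s = 125548.2 Mb.
With 3% container overhead: ×1.03.
129,315 Mb ÷ 8 = 16,164 MB → 16.16 GB.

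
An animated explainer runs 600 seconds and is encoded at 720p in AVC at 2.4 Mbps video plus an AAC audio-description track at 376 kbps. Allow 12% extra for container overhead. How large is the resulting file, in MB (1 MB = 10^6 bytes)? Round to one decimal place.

233.2 MB

Audio: 376 kbps = 0.376 Mbps.
Total bitrate: 2.4 + 0.376 = 2.776 Mbps.
Stream data: 2.776 Mbps × 600 s = 1665.6 Mb.
With 12% container overhead: ×1.12.
1,865 Mb ÷ 8 = 233.2 MB → 233.2 MB.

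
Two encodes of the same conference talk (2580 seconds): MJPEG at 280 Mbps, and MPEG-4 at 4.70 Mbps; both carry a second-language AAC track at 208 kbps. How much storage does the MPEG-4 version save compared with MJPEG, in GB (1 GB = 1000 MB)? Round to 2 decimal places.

88.78 GB

Audio: 208 kbps = 0.208 Mbps.
MJPEG: 280.208 Mbps × 2580 s = 722936.6 Mb = 90.367 GB.
MPEG-4: 4.908 Mbps × 2580 s = 12662.6 Mb = 1.583 GB.
Saving: 90.367 − 1.583 = 88.784 GB.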